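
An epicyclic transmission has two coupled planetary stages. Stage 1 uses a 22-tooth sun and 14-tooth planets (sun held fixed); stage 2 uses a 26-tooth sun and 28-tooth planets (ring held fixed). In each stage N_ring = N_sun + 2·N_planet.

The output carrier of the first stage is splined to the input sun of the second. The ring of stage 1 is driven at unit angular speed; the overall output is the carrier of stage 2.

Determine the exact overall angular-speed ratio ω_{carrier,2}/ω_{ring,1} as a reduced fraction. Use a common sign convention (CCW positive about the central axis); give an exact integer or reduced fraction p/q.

325/1944

Stage 1: N_ring = 22 + 2·14 = 50
Stage 1: 22(ω_s−ω_c) = −50(ω_r−ω_c),  ω_s=0, ω_r=1
Stage 1: 22(0−ω_c) = −50(1−ω_c)  ⇒  72ω_c = 50  ⇒  ω_c = 25/36
  ⇒ ω_c¹/ω_r¹ = 25/36
Stage 2: N_ring = 26 + 2·28 = 82
Stage 2: 26(ω_s−ω_c) = −82(ω_r−ω_c),  ω_r=0, ω_s=1
Stage 2: 26(1−ω_c) = −82(0−ω_c)  ⇒  108ω_c = 26  ⇒  ω_c = 13/54
  ⇒ ω_c²/ω_s² = 13/54
Coupling ω_s² = ω_c¹ ⇒ overall = 25/36 × 13/54 = 325/1944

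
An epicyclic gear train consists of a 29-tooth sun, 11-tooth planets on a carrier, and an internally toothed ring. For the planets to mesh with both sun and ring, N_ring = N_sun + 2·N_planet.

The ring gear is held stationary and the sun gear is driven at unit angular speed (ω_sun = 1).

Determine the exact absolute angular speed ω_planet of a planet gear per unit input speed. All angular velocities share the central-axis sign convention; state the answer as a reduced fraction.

N_ring = 29 + 2·11 = 51
29(ω_s−ω_c) = −51(ω_r−ω_c),  ω_r=0, ω_s=1
29(1−ω_c) = −51(0−ω_c)  ⇒  80ω_c = 29  ⇒  ω_c = 29/80
sun–planet: 29·(1−29/80) = −11·(ω_p−ω_c)  ⇒  ω_p−ω_c = −(29/11)·(51/80) = -1479/880
ω_p = 29/80 − 1479/880 = -29/22

-29/22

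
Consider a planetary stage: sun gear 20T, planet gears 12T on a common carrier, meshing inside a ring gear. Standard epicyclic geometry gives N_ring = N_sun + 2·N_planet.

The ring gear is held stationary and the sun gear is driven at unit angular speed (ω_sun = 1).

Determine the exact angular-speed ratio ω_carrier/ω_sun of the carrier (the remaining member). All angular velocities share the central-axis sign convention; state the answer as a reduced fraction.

N_ring = 20 + 2·12 = 44
20(ω_s−ω_c) = −44(ω_r−ω_c),  ω_r=0, ω_s=1
20(1−ω_c) = −44(0−ω_c)  ⇒  64ω_c = 20  ⇒  ω_c = 5/16
ω_c/ω_s = 5/16

5/16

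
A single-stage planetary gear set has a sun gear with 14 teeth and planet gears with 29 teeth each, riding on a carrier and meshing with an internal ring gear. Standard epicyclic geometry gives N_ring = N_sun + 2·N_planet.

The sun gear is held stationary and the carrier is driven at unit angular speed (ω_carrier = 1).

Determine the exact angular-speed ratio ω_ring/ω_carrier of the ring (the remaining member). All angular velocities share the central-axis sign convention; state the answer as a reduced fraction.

43/36

N_ring = 14 + 2·29 = 72
14(ω_s−ω_c) = −72(ω_r−ω_c),  ω_s=0, ω_c=1
ω_r = 1 − (14/72)(0−1) = 43/36
ω_r/ω_c = 43/36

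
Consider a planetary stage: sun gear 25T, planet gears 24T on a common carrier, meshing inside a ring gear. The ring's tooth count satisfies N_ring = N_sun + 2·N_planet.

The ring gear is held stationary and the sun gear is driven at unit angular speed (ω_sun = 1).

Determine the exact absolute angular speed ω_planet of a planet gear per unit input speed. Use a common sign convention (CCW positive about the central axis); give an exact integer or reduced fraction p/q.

N_ring = 25 + 2·24 = 73
25(ω_s−ω_c) = −73(ω_r−ω_c),  ω_r=0, ω_s=1
25(1−ω_c) = −73(0−ω_c)  ⇒  98ω_c = 25  ⇒  ω_c = 25/98
sun–planet: 25·(1−25/98) = −24·(ω_p−ω_c)  ⇒  ω_p−ω_c = −(25/24)·(73/98) = -1825/2352
ω_p = 25/98 − 1825/2352 = -25/48

-25/48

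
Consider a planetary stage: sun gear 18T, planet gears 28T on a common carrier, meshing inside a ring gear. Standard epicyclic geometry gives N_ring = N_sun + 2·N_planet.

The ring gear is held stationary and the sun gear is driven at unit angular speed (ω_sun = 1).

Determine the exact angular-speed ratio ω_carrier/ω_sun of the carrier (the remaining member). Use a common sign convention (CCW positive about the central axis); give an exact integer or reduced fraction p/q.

9/46

N_ring = 18 + 2·28 = 74
18(ω_s−ω_c) = −74(ω_r−ω_c),  ω_r=0, ω_s=1
18(1−ω_c) = −74(0−ω_c)  ⇒  92ω_c = 18  ⇒  ω_c = 9/46
ω_c/ω_s = 9/46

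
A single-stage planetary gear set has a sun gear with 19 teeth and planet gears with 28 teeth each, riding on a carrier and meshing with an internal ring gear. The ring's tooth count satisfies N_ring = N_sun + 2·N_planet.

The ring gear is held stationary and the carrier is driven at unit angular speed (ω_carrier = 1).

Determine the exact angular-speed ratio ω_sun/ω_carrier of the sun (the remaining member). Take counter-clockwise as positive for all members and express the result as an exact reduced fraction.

N_ring = 19 + 2·28 = 75
19(ω_s−ω_c) = −75(ω_r−ω_c),  ω_r=0, ω_c=1
ω_s = 1 − (75/19)(0−1) = 94/19
ω_s/ω_c = 94/19

94/19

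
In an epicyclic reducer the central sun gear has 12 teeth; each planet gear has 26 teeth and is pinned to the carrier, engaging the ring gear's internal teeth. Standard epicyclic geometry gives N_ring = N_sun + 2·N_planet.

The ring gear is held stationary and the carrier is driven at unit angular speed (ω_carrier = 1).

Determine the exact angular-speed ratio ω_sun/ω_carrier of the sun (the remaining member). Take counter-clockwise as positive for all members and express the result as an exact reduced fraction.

19/3

N_ring = 12 + 2·26 = 64
12(ω_s−ω_c) = −64(ω_r−ω_c),  ω_r=0, ω_c=1
ω_s = 1 − (64/12)(0−1) = 19/3
ω_s/ω_c = 19/3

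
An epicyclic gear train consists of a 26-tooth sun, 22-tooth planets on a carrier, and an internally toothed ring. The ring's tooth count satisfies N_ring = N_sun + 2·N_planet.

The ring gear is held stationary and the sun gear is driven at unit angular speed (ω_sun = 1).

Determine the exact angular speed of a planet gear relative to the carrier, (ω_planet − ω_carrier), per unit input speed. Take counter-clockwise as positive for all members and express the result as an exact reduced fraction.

-455/528

N_ring = 26 + 2·22 = 70
26(ω_s−ω_c) = −70(ω_r−ω_c),  ω_r=0, ω_s=1
26(1−ω_c) = −70(0−ω_c)  ⇒  96ω_c = 26  ⇒  ω_c = 13/48
sun–planet: 26·(1−13/48) = −22·(ω_p−ω_c)  ⇒  ω_p−ω_c = −(26/22)·(35/48) = -455/528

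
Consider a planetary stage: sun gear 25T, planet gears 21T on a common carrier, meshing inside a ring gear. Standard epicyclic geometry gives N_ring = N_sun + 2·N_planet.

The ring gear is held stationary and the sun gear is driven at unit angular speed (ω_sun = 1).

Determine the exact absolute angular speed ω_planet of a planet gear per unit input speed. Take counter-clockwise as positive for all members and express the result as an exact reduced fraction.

N_ring = 25 + 2·21 = 67
25(ω_s−ω_c) = −67(ω_r−ω_c),  ω_r=0, ω_s=1
25(1−ω_c) = −67(0−ω_c)  ⇒  92ω_c = 25  ⇒  ω_c = 25/92
sun–planet: 25·(1−25/92) = −21·(ω_p−ω_c)  ⇒  ω_p−ω_c = −(25/21)·(67/92) = -1675/1932
ω_p = 25/92 − 1675/1932 = -25/42

-25/42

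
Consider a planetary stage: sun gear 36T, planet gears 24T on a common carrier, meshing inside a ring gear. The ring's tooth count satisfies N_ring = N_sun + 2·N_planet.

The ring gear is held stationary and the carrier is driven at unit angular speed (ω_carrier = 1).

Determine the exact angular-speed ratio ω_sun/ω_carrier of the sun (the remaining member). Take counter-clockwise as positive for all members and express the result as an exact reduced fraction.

N_ring = 36 + 2·24 = 84
36(ω_s−ω_c) = −84(ω_r−ω_c),  ω_r=0, ω_c=1
ω_s = 1 − (84/36)(0−1) = 10/3
ω_s/ω_c = 10/3

10/3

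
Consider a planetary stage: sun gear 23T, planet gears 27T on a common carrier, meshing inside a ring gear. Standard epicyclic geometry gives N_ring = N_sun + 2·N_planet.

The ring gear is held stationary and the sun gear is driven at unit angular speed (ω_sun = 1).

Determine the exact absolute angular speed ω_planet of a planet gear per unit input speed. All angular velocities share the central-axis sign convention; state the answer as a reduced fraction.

-23/54

N_ring = 23 + 2·27 = 77
23(ω_s−ω_c) = −77(ω_r−ω_c),  ω_r=0, ω_s=1
23(1−ω_c) = −77(0−ω_c)  ⇒  100ω_c = 23  ⇒  ω_c = 23/100
sun–planet: 23·(1−23/100) = −27·(ω_p−ω_c)  ⇒  ω_p−ω_c = −(23/27)·(77/100) = -1771/2700
ω_p = 23/100 − 1771/2700 = -23/54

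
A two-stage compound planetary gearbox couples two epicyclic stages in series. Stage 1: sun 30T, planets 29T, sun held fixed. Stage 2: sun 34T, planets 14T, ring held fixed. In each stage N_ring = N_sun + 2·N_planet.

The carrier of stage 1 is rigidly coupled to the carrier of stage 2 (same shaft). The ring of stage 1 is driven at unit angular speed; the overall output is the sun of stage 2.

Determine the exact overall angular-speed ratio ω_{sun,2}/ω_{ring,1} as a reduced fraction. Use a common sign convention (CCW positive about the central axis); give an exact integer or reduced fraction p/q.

Stage 1: N_ring = 30 + 2·29 = 88
Stage 1: 30(ω_s−ω_c) = −88(ω_r−ω_c),  ω_s=0, ω_r=1
Stage 1: 30(0−ω_c) = −88(1−ω_c)  ⇒  118ω_c = 88  ⇒  ω_c = 44/59
  ⇒ ω_c¹/ω_r¹ = 44/59
Stage 2: N_ring = 34 + 2·14 = 62
Stage 2: 34(ω_s−ω_c) = −62(ω_r−ω_c),  ω_r=0, ω_c=1
Stage 2: ω_s = 1 − (62/34)(0−1) = 48/17
  ⇒ ω_s²/ω_c² = 48/17
Coupling ω_c² = ω_c¹ ⇒ overall = 44/59 × 48/17 = 2112/1003

2112/1003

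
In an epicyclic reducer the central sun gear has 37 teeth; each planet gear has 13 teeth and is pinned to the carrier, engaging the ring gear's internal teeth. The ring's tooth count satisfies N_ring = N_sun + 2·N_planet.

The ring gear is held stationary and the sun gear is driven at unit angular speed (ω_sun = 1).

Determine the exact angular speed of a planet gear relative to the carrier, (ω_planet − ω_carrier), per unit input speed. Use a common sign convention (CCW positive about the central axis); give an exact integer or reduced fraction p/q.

-2331/1300

N_ring = 37 + 2·13 = 63
37(ω_s−ω_c) = −63(ω_r−ω_c),  ω_r=0, ω_s=1
37(1−ω_c) = −63(0−ω_c)  ⇒  100ω_c = 37  ⇒  ω_c = 37/100
sun–planet: 37·(1−37/100) = −13·(ω_p−ω_c)  ⇒  ω_p−ω_c = −(37/13)·(63/100) = -2331/1300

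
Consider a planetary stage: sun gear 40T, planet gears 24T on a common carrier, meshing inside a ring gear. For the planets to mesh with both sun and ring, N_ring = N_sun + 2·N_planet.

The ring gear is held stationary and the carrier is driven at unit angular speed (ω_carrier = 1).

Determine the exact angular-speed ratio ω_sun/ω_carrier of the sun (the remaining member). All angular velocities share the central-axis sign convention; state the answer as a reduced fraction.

16/5

N_ring = 40 + 2·24 = 88
40(ω_s−ω_c) = −88(ω_r−ω_c),  ω_r=0, ω_c=1
ω_s = 1 − (88/40)(0−1) = 16/5
ω_s/ω_c = 16/5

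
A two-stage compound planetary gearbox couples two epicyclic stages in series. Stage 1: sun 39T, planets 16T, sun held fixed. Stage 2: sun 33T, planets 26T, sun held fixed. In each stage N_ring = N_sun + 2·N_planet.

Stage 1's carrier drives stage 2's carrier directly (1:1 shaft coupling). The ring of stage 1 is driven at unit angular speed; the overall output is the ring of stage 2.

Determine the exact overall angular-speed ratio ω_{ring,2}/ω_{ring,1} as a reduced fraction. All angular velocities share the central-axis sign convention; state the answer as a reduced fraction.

Stage 1: N_ring = 39 + 2·16 = 71
Stage 1: 39(ω_s−ω_c) = −71(ω_r−ω_c),  ω_s=0, ω_r=1
Stage 1: 39(0−ω_c) = −71(1−ω_c)  ⇒  110ω_c = 71  ⇒  ω_c = 71/110
  ⇒ ω_c¹/ω_r¹ = 71/110
Stage 2: N_ring = 33 + 2·26 = 85
Stage 2: 33(ω_s−ω_c) = −85(ω_r−ω_c),  ω_s=0, ω_c=1
Stage 2: ω_r = 1 − (33/85)(0−1) = 118/85
  ⇒ ω_r²/ω_c² = 118/85
Coupling ω_c² = ω_c¹ ⇒ overall = 71/110 × 118/85 = 4189/4675

4189/4675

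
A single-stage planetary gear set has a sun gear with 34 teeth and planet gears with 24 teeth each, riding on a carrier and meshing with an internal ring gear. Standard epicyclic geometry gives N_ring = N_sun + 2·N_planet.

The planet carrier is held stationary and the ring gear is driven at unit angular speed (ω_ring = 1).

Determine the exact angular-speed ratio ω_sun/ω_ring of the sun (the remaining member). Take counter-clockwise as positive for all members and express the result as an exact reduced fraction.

N_ring = 34 + 2·24 = 82
34(ω_s−ω_c) = −82(ω_r−ω_c),  ω_c=0, ω_r=1
ω_s = 0 − (82/34)(1−0) = -41/17
ω_s/ω_r = -41/17

-41/17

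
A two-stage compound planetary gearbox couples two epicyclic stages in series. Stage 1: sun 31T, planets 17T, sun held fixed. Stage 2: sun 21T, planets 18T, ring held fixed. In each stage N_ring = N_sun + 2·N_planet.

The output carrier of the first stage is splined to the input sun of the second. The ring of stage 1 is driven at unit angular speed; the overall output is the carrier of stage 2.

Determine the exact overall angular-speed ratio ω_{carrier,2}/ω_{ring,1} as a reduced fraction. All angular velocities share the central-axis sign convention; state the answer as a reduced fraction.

35/192

Stage 1: N_ring = 31 + 2·17 = 65
Stage 1: 31(ω_s−ω_c) = −65(ω_r−ω_c),  ω_s=0, ω_r=1
Stage 1: 31(0−ω_c) = −65(1−ω_c)  ⇒  96ω_c = 65  ⇒  ω_c = 65/96
  ⇒ ω_c¹/ω_r¹ = 65/96
Stage 2: N_ring = 21 + 2·18 = 57
Stage 2: 21(ω_s−ω_c) = −57(ω_r−ω_c),  ω_r=0, ω_s=1
Stage 2: 21(1−ω_c) = −57(0−ω_c)  ⇒  78ω_c = 21  ⇒  ω_c = 7/26
  ⇒ ω_c²/ω_s² = 7/26
Coupling ω_s² = ω_c¹ ⇒ overall = 65/96 × 7/26 = 35/192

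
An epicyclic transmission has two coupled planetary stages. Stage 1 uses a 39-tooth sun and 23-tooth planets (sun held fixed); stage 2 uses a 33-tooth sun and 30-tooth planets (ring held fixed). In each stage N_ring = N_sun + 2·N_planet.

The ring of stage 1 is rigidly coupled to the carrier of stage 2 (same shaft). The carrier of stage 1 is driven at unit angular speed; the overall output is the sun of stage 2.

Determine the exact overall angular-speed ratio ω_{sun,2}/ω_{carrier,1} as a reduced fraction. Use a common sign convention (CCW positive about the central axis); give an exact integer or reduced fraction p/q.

Stage 1: N_ring = 39 + 2·23 = 85
Stage 1: 39(ω_s−ω_c) = −85(ω_r−ω_c),  ω_s=0, ω_c=1
Stage 1: ω_r = 1 − (39/85)(0−1) = 124/85
  ⇒ ω_r¹/ω_c¹ = 124/85
Stage 2: N_ring = 33 + 2·30 = 93
Stage 2: 33(ω_s−ω_c) = −93(ω_r−ω_c),  ω_r=0, ω_c=1
Stage 2: ω_s = 1 − (93/33)(0−1) = 42/11
  ⇒ ω_s²/ω_c² = 42/11
Coupling ω_c² = ω_r¹ ⇒ overall = 124/85 × 42/11 = 5208/935

5208/935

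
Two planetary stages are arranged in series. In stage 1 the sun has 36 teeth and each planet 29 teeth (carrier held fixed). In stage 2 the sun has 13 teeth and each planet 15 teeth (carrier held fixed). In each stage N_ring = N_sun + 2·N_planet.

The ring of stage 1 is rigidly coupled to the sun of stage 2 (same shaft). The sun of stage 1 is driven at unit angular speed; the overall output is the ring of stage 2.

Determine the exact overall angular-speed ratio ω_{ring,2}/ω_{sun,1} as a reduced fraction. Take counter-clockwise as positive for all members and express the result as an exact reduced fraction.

Stage 1: N_ring = 36 + 2·29 = 94
Stage 1: 36(ω_s−ω_c) = −94(ω_r−ω_c),  ω_c=0, ω_s=1
Stage 1: ω_r = 0 − (36/94)(1−0) = -18/47
  ⇒ ω_r¹/ω_s¹ = -18/47
Stage 2: N_ring = 13 + 2·15 = 43
Stage 2: 13(ω_s−ω_c) = −43(ω_r−ω_c),  ω_c=0, ω_s=1
Stage 2: ω_r = 0 − (13/43)(1−0) = -13/43
  ⇒ ω_r²/ω_s² = -13/43
Coupling ω_s² = ω_r¹ ⇒ overall = -18/47 × -13/43 = 234/2021

234/2021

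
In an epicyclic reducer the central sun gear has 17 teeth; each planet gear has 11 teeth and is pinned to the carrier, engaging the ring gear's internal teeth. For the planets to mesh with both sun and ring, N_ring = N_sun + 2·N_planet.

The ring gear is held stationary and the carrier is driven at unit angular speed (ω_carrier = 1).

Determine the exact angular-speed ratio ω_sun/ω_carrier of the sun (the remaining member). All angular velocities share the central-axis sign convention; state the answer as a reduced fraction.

56/17

N_ring = 17 + 2·11 = 39
17(ω_s−ω_c) = −39(ω_r−ω_c),  ω_r=0, ω_c=1
ω_s = 1 − (39/17)(0−1) = 56/17
ω_s/ω_c = 56/17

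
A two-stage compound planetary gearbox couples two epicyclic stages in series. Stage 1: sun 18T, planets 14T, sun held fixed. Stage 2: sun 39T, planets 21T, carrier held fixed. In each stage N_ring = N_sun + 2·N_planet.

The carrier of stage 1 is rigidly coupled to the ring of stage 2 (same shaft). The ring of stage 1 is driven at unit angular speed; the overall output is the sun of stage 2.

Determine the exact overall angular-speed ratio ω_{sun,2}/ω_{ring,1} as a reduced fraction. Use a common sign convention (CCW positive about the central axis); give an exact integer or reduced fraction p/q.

-621/416

Stage 1: N_ring = 18 + 2·14 = 46
Stage 1: 18(ω_s−ω_c) = −46(ω_r−ω_c),  ω_s=0, ω_r=1
Stage 1: 18(0−ω_c) = −46(1−ω_c)  ⇒  64ω_c = 46  ⇒  ω_c = 23/32
  ⇒ ω_c¹/ω_r¹ = 23/32
Stage 2: N_ring = 39 + 2·21 = 81
Stage 2: 39(ω_s−ω_c) = −81(ω_r−ω_c),  ω_c=0, ω_r=1
Stage 2: ω_s = 0 − (81/39)(1−0) = -27/13
  ⇒ ω_s²/ω_r² = -27/13
Coupling ω_r² = ω_c¹ ⇒ overall = 23/32 × -27/13 = -621/416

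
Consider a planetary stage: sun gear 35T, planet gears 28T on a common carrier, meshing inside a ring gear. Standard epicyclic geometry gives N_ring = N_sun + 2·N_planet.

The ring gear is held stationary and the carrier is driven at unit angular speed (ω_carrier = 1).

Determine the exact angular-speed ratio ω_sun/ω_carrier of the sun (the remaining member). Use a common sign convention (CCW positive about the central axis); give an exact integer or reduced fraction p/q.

18/5

N_ring = 35 + 2·28 = 91
35(ω_s−ω_c) = −91(ω_r−ω_c),  ω_r=0, ω_c=1
ω_s = 1 − (91/35)(0−1) = 18/5
ω_s/ω_c = 18/5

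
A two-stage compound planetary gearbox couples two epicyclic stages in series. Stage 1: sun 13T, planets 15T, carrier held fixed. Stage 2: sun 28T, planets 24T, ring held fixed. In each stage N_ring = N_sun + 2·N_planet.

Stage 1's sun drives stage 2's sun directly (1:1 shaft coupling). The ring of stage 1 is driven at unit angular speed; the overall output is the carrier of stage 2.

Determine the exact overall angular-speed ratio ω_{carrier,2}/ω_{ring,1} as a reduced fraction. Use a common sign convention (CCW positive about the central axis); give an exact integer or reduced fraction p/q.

-301/338

Stage 1: N_ring = 13 + 2·15 = 43
Stage 1: 13(ω_s−ω_c) = −43(ω_r−ω_c),  ω_c=0, ω_r=1
Stage 1: ω_s = 0 − (43/13)(1−0) = -43/13
  ⇒ ω_s¹/ω_r¹ = -43/13
Stage 2: N_ring = 28 + 2·24 = 76
Stage 2: 28(ω_s−ω_c) = −76(ω_r−ω_c),  ω_r=0, ω_s=1
Stage 2: 28(1−ω_c) = −76(0−ω_c)  ⇒  104ω_c = 28  ⇒  ω_c = 7/26
  ⇒ ω_c²/ω_s² = 7/26
Coupling ω_s² = ω_s¹ ⇒ overall = -43/13 × 7/26 = -301/338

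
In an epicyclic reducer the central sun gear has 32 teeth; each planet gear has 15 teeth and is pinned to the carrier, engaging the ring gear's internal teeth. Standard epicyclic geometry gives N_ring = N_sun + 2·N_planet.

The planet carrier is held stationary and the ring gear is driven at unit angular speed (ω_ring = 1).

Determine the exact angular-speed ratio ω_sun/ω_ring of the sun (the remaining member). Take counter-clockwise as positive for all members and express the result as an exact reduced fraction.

-31/16

N_ring = 32 + 2·15 = 62
32(ω_s−ω_c) = −62(ω_r−ω_c),  ω_c=0, ω_r=1
ω_s = 0 − (62/32)(1−0) = -31/16
ω_s/ω_r = -31/16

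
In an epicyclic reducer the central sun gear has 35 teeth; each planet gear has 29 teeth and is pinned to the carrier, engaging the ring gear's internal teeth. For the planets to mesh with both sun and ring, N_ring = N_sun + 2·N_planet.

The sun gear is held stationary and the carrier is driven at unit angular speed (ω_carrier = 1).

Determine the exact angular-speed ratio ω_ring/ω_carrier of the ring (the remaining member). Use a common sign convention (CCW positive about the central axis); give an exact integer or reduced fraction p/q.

128/93

N_ring = 35 + 2·29 = 93
35(ω_s−ω_c) = −93(ω_r−ω_c),  ω_s=0, ω_c=1
ω_r = 1 − (35/93)(0−1) = 128/93
ω_r/ω_c = 128/93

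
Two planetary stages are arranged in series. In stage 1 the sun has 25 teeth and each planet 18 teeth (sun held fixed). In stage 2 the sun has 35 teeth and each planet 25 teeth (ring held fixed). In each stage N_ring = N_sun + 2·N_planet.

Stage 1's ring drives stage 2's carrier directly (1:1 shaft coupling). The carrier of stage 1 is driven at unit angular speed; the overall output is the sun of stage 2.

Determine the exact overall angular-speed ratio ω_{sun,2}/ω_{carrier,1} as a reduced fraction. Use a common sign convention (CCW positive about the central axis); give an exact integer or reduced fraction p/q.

Stage 1: N_ring = 25 + 2·18 = 61
Stage 1: 25(ω_s−ω_c) = −61(ω_r−ω_c),  ω_s=0, ω_c=1
Stage 1: ω_r = 1 − (25/61)(0−1) = 86/61
  ⇒ ω_r¹/ω_c¹ = 86/61
Stage 2: N_ring = 35 + 2·25 = 85
Stage 2: 35(ω_s−ω_c) = −85(ω_r−ω_c),  ω_r=0, ω_c=1
Stage 2: ω_s = 1 − (85/35)(0−1) = 24/7
  ⇒ ω_s²/ω_c² = 24/7
Coupling ω_c² = ω_r¹ ⇒ overall = 86/61 × 24/7 = 2064/427

2064/427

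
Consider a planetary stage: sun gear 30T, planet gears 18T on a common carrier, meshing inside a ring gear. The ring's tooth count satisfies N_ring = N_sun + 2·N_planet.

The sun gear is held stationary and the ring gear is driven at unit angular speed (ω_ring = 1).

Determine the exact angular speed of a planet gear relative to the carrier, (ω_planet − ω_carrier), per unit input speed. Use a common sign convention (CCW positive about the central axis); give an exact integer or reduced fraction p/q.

N_ring = 30 + 2·18 = 66
30(ω_s−ω_c) = −66(ω_r−ω_c),  ω_s=0, ω_r=1
30(0−ω_c) = −66(1−ω_c)  ⇒  96ω_c = 66  ⇒  ω_c = 11/16
sun–planet: 30·(0−11/16) = −18·(ω_p−ω_c)  ⇒  ω_p−ω_c = −(30/18)·(-11/16) = 55/48

55/48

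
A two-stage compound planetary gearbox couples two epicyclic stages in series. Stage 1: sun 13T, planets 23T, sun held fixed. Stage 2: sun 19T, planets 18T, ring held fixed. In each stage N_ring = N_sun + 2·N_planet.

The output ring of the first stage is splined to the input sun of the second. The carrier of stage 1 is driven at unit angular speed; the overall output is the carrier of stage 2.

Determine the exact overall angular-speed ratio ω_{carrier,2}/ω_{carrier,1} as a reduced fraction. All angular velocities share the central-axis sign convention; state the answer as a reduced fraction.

684/2183

Stage 1: N_ring = 13 + 2·23 = 59
Stage 1: 13(ω_s−ω_c) = −59(ω_r−ω_c),  ω_s=0, ω_c=1
Stage 1: ω_r = 1 − (13/59)(0−1) = 72/59
  ⇒ ω_r¹/ω_c¹ = 72/59
Stage 2: N_ring = 19 + 2·18 = 55
Stage 2: 19(ω_s−ω_c) = −55(ω_r−ω_c),  ω_r=0, ω_s=1
Stage 2: 19(1−ω_c) = −55(0−ω_c)  ⇒  74ω_c = 19  ⇒  ω_c = 19/74
  ⇒ ω_c²/ω_s² = 19/74
Coupling ω_s² = ω_r¹ ⇒ overall = 72/59 × 19/74 = 684/2183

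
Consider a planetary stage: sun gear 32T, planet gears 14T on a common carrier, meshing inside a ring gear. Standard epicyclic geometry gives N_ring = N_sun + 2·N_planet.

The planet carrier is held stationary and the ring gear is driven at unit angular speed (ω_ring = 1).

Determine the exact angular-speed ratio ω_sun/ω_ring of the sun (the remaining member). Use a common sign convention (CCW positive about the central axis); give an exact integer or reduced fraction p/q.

N_ring = 32 + 2·14 = 60
32(ω_s−ω_c) = −60(ω_r−ω_c),  ω_c=0, ω_r=1
ω_s = 0 − (60/32)(1−0) = -15/8
ω_s/ω_r = -15/8

-15/8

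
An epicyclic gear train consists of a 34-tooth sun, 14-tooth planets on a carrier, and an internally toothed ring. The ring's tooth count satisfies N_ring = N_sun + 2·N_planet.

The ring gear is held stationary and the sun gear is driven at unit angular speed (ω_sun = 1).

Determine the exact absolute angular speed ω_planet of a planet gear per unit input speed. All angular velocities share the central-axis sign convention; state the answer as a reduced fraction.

-17/14

N_ring = 34 + 2·14 = 62
34(ω_s−ω_c) = −62(ω_r−ω_c),  ω_r=0, ω_s=1
34(1−ω_c) = −62(0−ω_c)  ⇒  96ω_c = 34  ⇒  ω_c = 17/48
sun–planet: 34·(1−17/48) = −14·(ω_p−ω_c)  ⇒  ω_p−ω_c = −(34/14)·(31/48) = -527/336
ω_p = 17/48 − 527/336 = -17/14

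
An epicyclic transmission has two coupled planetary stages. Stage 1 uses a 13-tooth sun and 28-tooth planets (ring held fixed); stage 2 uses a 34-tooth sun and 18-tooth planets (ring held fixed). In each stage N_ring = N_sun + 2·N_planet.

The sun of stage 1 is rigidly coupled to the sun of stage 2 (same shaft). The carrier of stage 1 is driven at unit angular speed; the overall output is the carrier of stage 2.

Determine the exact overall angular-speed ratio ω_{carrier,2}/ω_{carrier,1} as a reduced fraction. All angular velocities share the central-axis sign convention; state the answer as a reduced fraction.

Stage 1: N_ring = 13 + 2·28 = 69
Stage 1: 13(ω_s−ω_c) = −69(ω_r−ω_c),  ω_r=0, ω_c=1
Stage 1: ω_s = 1 − (69/13)(0−1) = 82/13
  ⇒ ω_s¹/ω_c¹ = 82/13
Stage 2: N_ring = 34 + 2·18 = 70
Stage 2: 34(ω_s−ω_c) = −70(ω_r−ω_c),  ω_r=0, ω_s=1
Stage 2: 34(1−ω_c) = −70(0−ω_c)  ⇒  104ω_c = 34  ⇒  ω_c = 17/52
  ⇒ ω_c²/ω_s² = 17/52
Coupling ω_s² = ω_s¹ ⇒ overall = 82/13 × 17/52 = 697/338

697/338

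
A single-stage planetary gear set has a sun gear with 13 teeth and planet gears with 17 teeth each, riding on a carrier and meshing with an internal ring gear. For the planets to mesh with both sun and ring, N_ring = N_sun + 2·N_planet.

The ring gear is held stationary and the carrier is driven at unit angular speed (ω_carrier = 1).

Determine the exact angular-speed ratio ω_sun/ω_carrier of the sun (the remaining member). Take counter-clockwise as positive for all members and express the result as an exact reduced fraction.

N_ring = 13 + 2·17 = 47
13(ω_s−ω_c) = −47(ω_r−ω_c),  ω_r=0, ω_c=1
ω_s = 1 − (47/13)(0−1) = 60/13
ω_s/ω_c = 60/13

60/13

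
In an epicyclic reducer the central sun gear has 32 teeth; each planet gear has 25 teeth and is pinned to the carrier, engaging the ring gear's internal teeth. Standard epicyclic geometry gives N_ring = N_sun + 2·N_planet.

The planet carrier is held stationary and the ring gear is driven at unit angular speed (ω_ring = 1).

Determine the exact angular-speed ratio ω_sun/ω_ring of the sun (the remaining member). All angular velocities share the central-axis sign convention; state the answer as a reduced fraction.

-41/16

N_ring = 32 + 2·25 = 82
32(ω_s−ω_c) = −82(ω_r−ω_c),  ω_c=0, ω_r=1
ω_s = 0 − (82/32)(1−0) = -41/16
ω_s/ω_r = -41/16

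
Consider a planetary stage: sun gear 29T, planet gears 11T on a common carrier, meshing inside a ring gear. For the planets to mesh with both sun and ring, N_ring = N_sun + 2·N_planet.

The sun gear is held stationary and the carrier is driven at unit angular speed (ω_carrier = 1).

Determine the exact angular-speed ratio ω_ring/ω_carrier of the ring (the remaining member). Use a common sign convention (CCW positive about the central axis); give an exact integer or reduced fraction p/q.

80/51

N_ring = 29 + 2·11 = 51
29(ω_s−ω_c) = −51(ω_r−ω_c),  ω_s=0, ω_c=1
ω_r = 1 − (29/51)(0−1) = 80/51
ω_r/ω_c = 80/51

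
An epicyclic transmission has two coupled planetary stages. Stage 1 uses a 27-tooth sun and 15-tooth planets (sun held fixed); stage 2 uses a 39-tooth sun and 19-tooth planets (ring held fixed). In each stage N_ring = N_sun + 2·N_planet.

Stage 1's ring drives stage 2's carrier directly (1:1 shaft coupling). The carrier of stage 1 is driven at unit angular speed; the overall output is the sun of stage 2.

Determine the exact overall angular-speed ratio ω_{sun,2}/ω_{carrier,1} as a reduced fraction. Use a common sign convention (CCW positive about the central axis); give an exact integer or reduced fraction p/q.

3248/741

Stage 1: N_ring = 27 + 2·15 = 57
Stage 1: 27(ω_s−ω_c) = −57(ω_r−ω_c),  ω_s=0, ω_c=1
Stage 1: ω_r = 1 − (27/57)(0−1) = 28/19
  ⇒ ω_r¹/ω_c¹ = 28/19
Stage 2: N_ring = 39 + 2·19 = 77
Stage 2: 39(ω_s−ω_c) = −77(ω_r−ω_c),  ω_r=0, ω_c=1
Stage 2: ω_s = 1 − (77/39)(0−1) = 116/39
  ⇒ ω_s²/ω_c² = 116/39
Coupling ω_c² = ω_r¹ ⇒ overall = 28/19 × 116/39 = 3248/741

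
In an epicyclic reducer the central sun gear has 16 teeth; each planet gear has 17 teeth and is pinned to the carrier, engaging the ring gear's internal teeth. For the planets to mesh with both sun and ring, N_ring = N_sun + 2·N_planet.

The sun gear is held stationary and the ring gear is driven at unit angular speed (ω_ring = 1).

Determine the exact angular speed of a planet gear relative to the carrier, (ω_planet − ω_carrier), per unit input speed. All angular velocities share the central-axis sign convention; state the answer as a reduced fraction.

N_ring = 16 + 2·17 = 50
16(ω_s−ω_c) = −50(ω_r−ω_c),  ω_s=0, ω_r=1
16(0−ω_c) = −50(1−ω_c)  ⇒  66ω_c = 50  ⇒  ω_c = 25/33
sun–planet: 16·(0−25/33) = −17·(ω_p−ω_c)  ⇒  ω_p−ω_c = −(16/17)·(-25/33) = 400/561

400/561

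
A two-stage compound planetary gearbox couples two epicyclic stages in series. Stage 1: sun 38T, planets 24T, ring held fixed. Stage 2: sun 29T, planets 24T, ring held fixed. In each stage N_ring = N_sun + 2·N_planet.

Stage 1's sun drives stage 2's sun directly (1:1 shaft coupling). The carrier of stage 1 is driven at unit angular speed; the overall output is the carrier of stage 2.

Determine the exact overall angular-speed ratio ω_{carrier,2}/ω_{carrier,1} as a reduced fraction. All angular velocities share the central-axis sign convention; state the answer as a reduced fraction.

Stage 1: N_ring = 38 + 2·24 = 86
Stage 1: 38(ω_s−ω_c) = −86(ω_r−ω_c),  ω_r=0, ω_c=1
Stage 1: ω_s = 1 − (86/38)(0−1) = 62/19
  ⇒ ω_s¹/ω_c¹ = 62/19
Stage 2: N_ring = 29 + 2·24 = 77
Stage 2: 29(ω_s−ω_c) = −77(ω_r−ω_c),  ω_r=0, ω_s=1
Stage 2: 29(1−ω_c) = −77(0−ω_c)  ⇒  106ω_c = 29  ⇒  ω_c = 29/106
  ⇒ ω_c²/ω_s² = 29/106
Coupling ω_s² = ω_s¹ ⇒ overall = 62/19 × 29/106 = 899/1007

899/1007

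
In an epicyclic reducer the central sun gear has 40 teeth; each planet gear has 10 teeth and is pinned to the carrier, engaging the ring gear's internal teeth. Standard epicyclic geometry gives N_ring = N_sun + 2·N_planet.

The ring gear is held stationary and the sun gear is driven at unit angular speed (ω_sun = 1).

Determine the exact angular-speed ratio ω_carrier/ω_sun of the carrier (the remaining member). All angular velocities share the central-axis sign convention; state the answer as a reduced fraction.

2/5

N_ring = 40 + 2·10 = 60
40(ω_s−ω_c) = −60(ω_r−ω_c),  ω_r=0, ω_s=1
40(1−ω_c) = −60(0−ω_c)  ⇒  100ω_c = 40  ⇒  ω_c = 2/5
ω_c/ω_s = 2/5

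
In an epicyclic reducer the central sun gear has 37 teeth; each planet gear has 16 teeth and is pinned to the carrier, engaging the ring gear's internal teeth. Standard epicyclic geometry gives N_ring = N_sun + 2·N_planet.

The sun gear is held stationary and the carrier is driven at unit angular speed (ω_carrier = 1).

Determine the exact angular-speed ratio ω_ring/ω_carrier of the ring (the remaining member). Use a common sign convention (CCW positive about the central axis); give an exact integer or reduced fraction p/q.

N_ring = 37 + 2·16 = 69
37(ω_s−ω_c) = −69(ω_r−ω_c),  ω_s=0, ω_c=1
ω_r = 1 − (37/69)(0−1) = 106/69
ω_r/ω_c = 106/69

106/69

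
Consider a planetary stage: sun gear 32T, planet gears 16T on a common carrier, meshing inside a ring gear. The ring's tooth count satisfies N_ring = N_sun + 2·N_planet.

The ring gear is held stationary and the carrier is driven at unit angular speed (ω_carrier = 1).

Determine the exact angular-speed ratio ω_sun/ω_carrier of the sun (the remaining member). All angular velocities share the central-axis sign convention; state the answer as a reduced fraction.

3

N_ring = 32 + 2·16 = 64
32(ω_s−ω_c) = −64(ω_r−ω_c),  ω_r=0, ω_c=1
ω_s = 1 − (64/32)(0−1) = 3
ω_s/ω_c = 3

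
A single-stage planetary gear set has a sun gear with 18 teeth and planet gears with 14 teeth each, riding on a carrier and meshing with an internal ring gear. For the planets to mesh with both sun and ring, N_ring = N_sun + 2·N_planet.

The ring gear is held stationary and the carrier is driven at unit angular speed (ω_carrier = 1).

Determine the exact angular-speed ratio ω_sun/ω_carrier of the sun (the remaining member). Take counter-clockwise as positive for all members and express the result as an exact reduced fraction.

N_ring = 18 + 2·14 = 46
18(ω_s−ω_c) = −46(ω_r−ω_c),  ω_r=0, ω_c=1
ω_s = 1 − (46/18)(0−1) = 32/9
ω_s/ω_c = 32/9

32/9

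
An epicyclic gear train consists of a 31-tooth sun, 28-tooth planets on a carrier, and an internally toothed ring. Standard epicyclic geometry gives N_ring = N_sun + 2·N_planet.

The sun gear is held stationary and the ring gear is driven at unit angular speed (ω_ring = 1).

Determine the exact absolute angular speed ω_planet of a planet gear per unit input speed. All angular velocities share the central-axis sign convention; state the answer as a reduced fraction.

N_ring = 31 + 2·28 = 87
31(ω_s−ω_c) = −87(ω_r−ω_c),  ω_s=0, ω_r=1
31(0−ω_c) = −87(1−ω_c)  ⇒  118ω_c = 87  ⇒  ω_c = 87/118
sun–planet: 31·(0−87/118) = −28·(ω_p−ω_c)  ⇒  ω_p−ω_c = −(31/28)·(-87/118) = 2697/3304
ω_p = 87/118 + 2697/3304 = 87/56

87/56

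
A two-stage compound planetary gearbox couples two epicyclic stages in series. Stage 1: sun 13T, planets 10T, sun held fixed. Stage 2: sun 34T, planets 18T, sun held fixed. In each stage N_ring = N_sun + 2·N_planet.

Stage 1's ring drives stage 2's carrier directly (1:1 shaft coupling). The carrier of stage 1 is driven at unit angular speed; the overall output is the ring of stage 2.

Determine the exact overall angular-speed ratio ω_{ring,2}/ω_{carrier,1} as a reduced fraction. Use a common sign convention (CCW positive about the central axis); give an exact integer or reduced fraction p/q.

2392/1155

Stage 1: N_ring = 13 + 2·10 = 33
Stage 1: 13(ω_s−ω_c) = −33(ω_r−ω_c),  ω_s=0, ω_c=1
Stage 1: ω_r = 1 − (13/33)(0−1) = 46/33
  ⇒ ω_r¹/ω_c¹ = 46/33
Stage 2: N_ring = 34 + 2·18 = 70
Stage 2: 34(ω_s−ω_c) = −70(ω_r−ω_c),  ω_s=0, ω_c=1
Stage 2: ω_r = 1 − (34/70)(0−1) = 52/35
  ⇒ ω_r²/ω_c² = 52/35
Coupling ω_c² = ω_r¹ ⇒ overall = 46/33 × 52/35 = 2392/1155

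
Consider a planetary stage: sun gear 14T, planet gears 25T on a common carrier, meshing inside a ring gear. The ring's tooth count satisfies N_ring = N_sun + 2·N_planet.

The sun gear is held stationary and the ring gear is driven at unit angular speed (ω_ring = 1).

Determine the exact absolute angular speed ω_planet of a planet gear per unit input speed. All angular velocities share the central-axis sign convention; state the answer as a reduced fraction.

N_ring = 14 + 2·25 = 64
14(ω_s−ω_c) = −64(ω_r−ω_c),  ω_s=0, ω_r=1
14(0−ω_c) = −64(1−ω_c)  ⇒  78ω_c = 64  ⇒  ω_c = 32/39
sun–planet: 14·(0−32/39) = −25·(ω_p−ω_c)  ⇒  ω_p−ω_c = −(14/25)·(-32/39) = 448/975
ω_p = 32/39 + 448/975 = 32/25

32/25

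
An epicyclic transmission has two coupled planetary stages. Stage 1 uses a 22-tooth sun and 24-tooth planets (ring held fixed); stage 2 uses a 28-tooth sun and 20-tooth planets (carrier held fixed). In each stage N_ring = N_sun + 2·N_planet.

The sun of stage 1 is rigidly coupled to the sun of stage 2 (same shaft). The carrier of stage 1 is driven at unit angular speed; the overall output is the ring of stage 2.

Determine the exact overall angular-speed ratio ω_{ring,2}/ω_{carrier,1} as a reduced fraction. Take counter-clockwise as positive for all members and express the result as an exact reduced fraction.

Stage 1: N_ring = 22 + 2·24 = 70
Stage 1: 22(ω_s−ω_c) = −70(ω_r−ω_c),  ω_r=0, ω_c=1
Stage 1: ω_s = 1 − (70/22)(0−1) = 46/11
  ⇒ ω_s¹/ω_c¹ = 46/11
Stage 2: N_ring = 28 + 2·20 = 68
Stage 2: 28(ω_s−ω_c) = −68(ω_r−ω_c),  ω_c=0, ω_s=1
Stage 2: ω_r = 0 − (28/68)(1−0) = -7/17
  ⇒ ω_r²/ω_s² = -7/17
Coupling ω_s² = ω_s¹ ⇒ overall = 46/11 × -7/17 = -322/187

-322/187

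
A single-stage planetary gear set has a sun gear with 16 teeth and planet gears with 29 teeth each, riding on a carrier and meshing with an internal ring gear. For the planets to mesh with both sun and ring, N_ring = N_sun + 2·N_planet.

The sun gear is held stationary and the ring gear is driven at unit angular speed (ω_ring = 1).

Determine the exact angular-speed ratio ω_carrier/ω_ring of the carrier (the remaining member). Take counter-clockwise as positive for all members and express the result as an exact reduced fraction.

37/45

N_ring = 16 + 2·29 = 74
16(ω_s−ω_c) = −74(ω_r−ω_c),  ω_s=0, ω_r=1
16(0−ω_c) = −74(1−ω_c)  ⇒  90ω_c = 74  ⇒  ω_c = 37/45
ω_c/ω_r = 37/45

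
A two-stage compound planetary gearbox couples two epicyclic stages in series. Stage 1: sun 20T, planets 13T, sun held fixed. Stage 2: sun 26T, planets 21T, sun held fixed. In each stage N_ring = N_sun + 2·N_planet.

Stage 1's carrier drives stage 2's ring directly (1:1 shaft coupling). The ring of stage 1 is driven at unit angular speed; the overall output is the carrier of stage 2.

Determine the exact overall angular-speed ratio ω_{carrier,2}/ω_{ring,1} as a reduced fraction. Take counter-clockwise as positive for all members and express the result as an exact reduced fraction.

Stage 1: N_ring = 20 + 2·13 = 46
Stage 1: 20(ω_s−ω_c) = −46(ω_r−ω_c),  ω_s=0, ω_r=1
Stage 1: 20(0−ω_c) = −46(1−ω_c)  ⇒  66ω_c = 46  ⇒  ω_c = 23/33
  ⇒ ω_c¹/ω_r¹ = 23/33
Stage 2: N_ring = 26 + 2·21 = 68
Stage 2: 26(ω_s−ω_c) = −68(ω_r−ω_c),  ω_s=0, ω_r=1
Stage 2: 26(0−ω_c) = −68(1−ω_c)  ⇒  94ω_c = 68  ⇒  ω_c = 34/47
  ⇒ ω_c²/ω_r² = 34/47
Coupling ω_r² = ω_c¹ ⇒ overall = 23/33 × 34/47 = 782/1551

782/1551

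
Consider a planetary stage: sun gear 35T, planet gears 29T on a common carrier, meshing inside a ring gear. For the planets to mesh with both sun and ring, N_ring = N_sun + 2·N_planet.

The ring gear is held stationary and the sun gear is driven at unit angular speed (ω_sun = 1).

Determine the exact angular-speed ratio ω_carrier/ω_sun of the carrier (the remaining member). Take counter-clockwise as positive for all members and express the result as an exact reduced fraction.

35/128

N_ring = 35 + 2·29 = 93
35(ω_s−ω_c) = −93(ω_r−ω_c),  ω_r=0, ω_s=1
35(1−ω_c) = −93(0−ω_c)  ⇒  128ω_c = 35  ⇒  ω_c = 35/128
ω_c/ω_s = 35/128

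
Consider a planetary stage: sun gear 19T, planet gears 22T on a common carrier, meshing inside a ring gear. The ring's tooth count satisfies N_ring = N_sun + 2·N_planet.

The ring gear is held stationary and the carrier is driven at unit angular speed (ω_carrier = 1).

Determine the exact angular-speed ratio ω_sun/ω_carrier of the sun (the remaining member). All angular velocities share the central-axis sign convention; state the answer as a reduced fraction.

82/19

N_ring = 19 + 2·22 = 63
19(ω_s−ω_c) = −63(ω_r−ω_c),  ω_r=0, ω_c=1
ω_s = 1 − (63/19)(0−1) = 82/19
ω_s/ω_c = 82/19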